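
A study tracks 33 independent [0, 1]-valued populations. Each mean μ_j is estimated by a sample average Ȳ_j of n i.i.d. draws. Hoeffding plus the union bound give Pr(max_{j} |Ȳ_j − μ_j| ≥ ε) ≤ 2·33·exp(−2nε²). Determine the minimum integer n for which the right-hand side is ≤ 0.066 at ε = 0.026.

Need 2·33·exp(−2nε²) ≤ 0.066, i.e. exp(−2nε²) ≤ 0.066/66.
So 2nε² ≥ ln(66/0.066) = 6.907755.
Hence n ≥ 6.907755/(2·0.026²) = 5109.286.
The smallest integer n is 5110.

5110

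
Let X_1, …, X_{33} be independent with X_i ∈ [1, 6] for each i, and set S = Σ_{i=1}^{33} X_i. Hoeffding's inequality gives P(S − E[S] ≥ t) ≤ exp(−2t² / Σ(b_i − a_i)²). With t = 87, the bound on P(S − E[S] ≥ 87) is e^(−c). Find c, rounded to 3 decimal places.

Σ(b_i − a_i)² = 33·(5)² = 825.
c = 2t²/825 = 2·87²/825 = 18.3491.

18.349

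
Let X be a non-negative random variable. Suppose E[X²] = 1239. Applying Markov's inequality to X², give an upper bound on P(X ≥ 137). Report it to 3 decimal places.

0.066

Since X ≥ 0, the event {X ≥ 137} is the same as {X² ≥ 18769}.
Markov's inequality applied to X² gives P(X² ≥ 18769) ≤ E[X²]/18769 = 1239/18769 = 0.0660.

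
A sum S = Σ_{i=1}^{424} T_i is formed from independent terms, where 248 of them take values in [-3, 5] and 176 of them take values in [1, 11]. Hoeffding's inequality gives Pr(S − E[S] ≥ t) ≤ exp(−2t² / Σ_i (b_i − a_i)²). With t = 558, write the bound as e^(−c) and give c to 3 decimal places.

Σ(b_i − a_i)² = 248·8² + 176·10² = 33472.
c = 2t² / 33472 = 2·558² / 33472 = 18.6044.

18.604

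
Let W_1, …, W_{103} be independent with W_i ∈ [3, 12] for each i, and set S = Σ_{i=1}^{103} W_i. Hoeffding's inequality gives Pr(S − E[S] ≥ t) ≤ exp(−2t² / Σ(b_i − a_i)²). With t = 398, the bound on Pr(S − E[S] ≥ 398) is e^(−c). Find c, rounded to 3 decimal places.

Σ(b_i − a_i)² = 103·(9)² = 8343.
c = 2t²/8343 = 2·398²/8343 = 37.9729.

37.973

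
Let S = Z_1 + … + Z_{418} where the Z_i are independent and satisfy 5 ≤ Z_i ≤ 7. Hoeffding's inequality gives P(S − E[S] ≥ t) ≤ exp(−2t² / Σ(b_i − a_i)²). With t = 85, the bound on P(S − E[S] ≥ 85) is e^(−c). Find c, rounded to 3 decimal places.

8.642

Σ(b_i − a_i)² = 418·(2)² = 1672.
c = 2t²/1672 = 2·85²/1672 = 8.6423.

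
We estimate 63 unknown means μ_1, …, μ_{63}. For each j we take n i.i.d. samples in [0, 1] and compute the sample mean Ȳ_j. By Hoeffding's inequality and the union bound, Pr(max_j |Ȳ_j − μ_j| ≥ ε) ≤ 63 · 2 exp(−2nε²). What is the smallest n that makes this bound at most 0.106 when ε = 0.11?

293

Need 2·63·exp(−2nε²) ≤ 0.106, i.e. exp(−2nε²) ≤ 0.106/126.
So 2nε² ≥ ln(126/0.106) = 7.080598.
Hence n ≥ 7.080598/(2·0.11²) = 292.587.
The smallest integer n is 293.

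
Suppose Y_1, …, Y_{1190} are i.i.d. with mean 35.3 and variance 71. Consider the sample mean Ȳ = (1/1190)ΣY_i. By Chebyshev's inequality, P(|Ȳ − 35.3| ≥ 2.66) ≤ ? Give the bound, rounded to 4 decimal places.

0.0084

Var(Ȳ) = Var(Y_i)/n = 71/1190 = 0.059664.
Chebyshev: P(|Ȳ − 35.3| ≥ 2.66) ≤ Var(Ȳ)/(2.66)² = 71/(1190·2.66²) = 0.0084.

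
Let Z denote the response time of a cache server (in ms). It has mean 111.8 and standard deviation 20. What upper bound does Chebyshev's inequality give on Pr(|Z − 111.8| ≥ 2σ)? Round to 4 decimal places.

0.2500

Chebyshev: Pr(|Z − μ| ≥ t) ≤ Var(Z)/t².
Var(Z) = σ² = 20² = 400.
t = 2·20 = 40.
Bound = 400 / 1600 = 0.2500.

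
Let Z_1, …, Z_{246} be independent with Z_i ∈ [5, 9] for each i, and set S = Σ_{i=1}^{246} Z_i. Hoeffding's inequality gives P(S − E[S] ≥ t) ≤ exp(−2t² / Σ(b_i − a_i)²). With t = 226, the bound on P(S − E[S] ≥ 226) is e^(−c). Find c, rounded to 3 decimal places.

Σ(b_i − a_i)² = 246·(4)² = 3936.
c = 2t²/3936 = 2·226²/3936 = 25.9533.

25.953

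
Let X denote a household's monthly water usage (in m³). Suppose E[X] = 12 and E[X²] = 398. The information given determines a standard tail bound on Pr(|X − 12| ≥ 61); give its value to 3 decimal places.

The first two moments determine the variance, so Chebyshev's inequality is the sharpest standard bound available.
Var(X) = E[X²] − (E[X])² = 398 − 144 = 254.
Chebyshev's inequality: Pr(|X − μ| ≥ t) ≤ Var(X)/t² = 254/3721 = 0.0683.

0.068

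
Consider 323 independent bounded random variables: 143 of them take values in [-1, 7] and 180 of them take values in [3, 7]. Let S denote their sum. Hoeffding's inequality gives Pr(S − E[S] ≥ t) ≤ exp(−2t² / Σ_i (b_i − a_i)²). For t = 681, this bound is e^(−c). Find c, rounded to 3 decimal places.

Σ(b_i − a_i)² = 143·8² + 180·4² = 12032.
c = 2t² / 12032 = 2·681² / 12032 = 77.0879.

77.088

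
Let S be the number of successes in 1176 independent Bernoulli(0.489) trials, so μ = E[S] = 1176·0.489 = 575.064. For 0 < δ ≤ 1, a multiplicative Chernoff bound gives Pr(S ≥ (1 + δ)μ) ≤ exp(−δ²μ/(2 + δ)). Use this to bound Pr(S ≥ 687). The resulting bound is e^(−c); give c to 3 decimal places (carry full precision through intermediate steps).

9.928

Write 687 = (1 + δ)μ, so δ = 687/575.064 − 1 = 0.1946496…
Then the exponent is δ²μ/(2 + δ) = (687 − μ)² / (μ·(2 + δ)) = 9.927918.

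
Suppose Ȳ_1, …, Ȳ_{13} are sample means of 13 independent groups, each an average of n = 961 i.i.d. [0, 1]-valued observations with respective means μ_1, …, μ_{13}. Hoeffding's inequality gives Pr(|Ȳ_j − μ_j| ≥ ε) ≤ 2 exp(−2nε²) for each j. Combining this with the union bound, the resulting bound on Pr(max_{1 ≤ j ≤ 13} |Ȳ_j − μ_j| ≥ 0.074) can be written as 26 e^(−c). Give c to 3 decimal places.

Union bound over the 13 events: Pr(max_{1 ≤ j ≤ 13} |Ȳ_j − μ_j| ≥ 0.074) ≤ 13·2·exp(−2nε²) = 26 exp(−2·961·0.074²).
So c = 2·961·0.074² = 10.5249.

10.525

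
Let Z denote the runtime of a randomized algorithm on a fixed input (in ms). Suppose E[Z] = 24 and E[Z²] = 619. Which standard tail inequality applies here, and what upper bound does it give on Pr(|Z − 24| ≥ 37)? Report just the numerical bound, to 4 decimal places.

0.0314

The first two moments determine the variance, so Chebyshev's inequality is the sharpest standard bound available.
Var(Z) = E[Z²] − (E[Z])² = 619 − 576 = 43.
Chebyshev's inequality: Pr(|Z − μ| ≥ t) ≤ Var(Z)/t² = 43/1369 = 0.0314.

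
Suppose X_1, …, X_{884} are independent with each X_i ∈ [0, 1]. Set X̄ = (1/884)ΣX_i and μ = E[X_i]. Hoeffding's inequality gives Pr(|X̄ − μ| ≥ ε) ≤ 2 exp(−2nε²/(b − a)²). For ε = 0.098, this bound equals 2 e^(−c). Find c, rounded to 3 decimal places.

16.980

c = 2nε²/(b − a)² = 2·884·0.098² / 1² = 16.9799.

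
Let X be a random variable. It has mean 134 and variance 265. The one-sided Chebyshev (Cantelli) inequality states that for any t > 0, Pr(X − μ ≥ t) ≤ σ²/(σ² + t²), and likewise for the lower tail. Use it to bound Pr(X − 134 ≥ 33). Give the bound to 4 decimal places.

Here σ² = 265 and t = 33, so σ² + t² = 1354.
Cantelli's bound: 265/1354 = 0.1957.

0.1957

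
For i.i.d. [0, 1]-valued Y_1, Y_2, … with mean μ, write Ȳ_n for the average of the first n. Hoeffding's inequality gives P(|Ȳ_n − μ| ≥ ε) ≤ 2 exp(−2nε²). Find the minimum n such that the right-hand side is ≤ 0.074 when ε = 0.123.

109

Require 2·exp(−2nε²) ≤ 0.074, i.e. 2nε² ≥ ln(2/0.074) = 3.296837.
So n ≥ 3.296837 / (2·0.123²) = 108.958.
The smallest integer n is 109.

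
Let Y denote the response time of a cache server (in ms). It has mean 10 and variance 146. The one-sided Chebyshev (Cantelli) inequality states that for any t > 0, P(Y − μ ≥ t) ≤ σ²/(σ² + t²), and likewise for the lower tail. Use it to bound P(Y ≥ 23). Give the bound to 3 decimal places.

Here σ² = 146 and t = 13, so σ² + t² = 315.
Cantelli's bound: 146/315 = 0.4635.

0.463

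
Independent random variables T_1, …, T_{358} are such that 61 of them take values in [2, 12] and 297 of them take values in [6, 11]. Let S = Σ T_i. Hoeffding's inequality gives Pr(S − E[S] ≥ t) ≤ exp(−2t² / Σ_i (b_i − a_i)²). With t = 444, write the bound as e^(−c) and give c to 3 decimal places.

Σ(b_i − a_i)² = 61·10² + 297·5² = 13525.
c = 2t² / 13525 = 2·444² / 13525 = 29.1513.

29.151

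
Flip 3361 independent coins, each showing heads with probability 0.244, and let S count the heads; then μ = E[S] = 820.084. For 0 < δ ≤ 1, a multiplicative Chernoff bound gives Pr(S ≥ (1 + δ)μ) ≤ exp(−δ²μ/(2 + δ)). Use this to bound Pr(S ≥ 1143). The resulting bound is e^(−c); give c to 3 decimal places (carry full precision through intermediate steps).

53.118

Write 1143 = (1 + δ)μ, so δ = 1143/820.084 − 1 = 0.3937597…
Then the exponent is δ²μ/(2 + δ) = (1143 − μ)² / (μ·(2 + δ)) = 53.117820.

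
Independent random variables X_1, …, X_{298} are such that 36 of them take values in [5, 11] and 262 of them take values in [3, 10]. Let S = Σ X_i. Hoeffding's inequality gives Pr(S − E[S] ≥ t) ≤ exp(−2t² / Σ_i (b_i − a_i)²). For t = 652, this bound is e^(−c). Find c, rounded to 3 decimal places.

Σ(b_i − a_i)² = 36·6² + 262·7² = 14134.
c = 2t² / 14134 = 2·652² / 14134 = 60.1534.

60.153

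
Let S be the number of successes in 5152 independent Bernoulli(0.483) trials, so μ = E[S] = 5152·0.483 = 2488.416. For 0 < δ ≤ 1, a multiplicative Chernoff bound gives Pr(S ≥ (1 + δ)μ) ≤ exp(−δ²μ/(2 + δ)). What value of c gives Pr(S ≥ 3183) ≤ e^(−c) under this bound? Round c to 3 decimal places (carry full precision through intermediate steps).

Write 3183 = (1 + δ)μ, so δ = 3183/2488.416 − 1 = 0.279127…
Then the exponent is δ²μ/(2 + δ) = (3183 − μ)² / (μ·(2 + δ)) = 85.066398.

85.066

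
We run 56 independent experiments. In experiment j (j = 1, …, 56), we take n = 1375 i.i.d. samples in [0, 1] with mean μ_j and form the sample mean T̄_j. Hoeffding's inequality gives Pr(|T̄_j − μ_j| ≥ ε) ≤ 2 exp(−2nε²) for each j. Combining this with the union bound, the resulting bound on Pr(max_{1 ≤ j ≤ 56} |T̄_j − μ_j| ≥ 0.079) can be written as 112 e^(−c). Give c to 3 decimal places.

Union bound over the 56 events: Pr(max_{1 ≤ j ≤ 56} |T̄_j − μ_j| ≥ 0.079) ≤ 56·2·exp(−2nε²) = 112 exp(−2·1375·0.079²).
So c = 2·1375·0.079² = 17.1627.

17.163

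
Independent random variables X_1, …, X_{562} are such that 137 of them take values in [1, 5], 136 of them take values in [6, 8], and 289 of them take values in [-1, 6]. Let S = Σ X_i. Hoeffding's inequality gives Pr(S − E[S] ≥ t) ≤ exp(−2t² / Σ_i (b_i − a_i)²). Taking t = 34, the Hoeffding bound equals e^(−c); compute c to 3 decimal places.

0.137

Σ(b_i − a_i)² = 137·4² + 136·2² + 289·7² = 16897.
c = 2t² / 16897 = 2·34² / 16897 = 0.1368.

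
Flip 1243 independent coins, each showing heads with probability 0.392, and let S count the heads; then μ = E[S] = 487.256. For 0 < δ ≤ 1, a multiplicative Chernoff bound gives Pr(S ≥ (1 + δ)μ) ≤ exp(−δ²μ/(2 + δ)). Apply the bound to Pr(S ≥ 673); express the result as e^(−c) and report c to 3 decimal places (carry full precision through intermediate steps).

Write 673 = (1 + δ)μ, so δ = 673/487.256 − 1 = 0.3812041…
Then the exponent is δ²μ/(2 + δ) = (673 − μ)² / (μ·(2 + δ)) = 29.735536.

29.736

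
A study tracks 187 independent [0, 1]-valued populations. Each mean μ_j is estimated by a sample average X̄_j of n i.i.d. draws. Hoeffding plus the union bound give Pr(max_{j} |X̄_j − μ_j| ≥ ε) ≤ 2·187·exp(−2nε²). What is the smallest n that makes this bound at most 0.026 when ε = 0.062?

Need 2·187·exp(−2nε²) ≤ 0.026, i.e. exp(−2nε²) ≤ 0.026/374.
So 2nε² ≥ ln(374/0.026) = 9.573915.
Hence n ≥ 9.573915/(2·0.062²) = 1245.306.
The smallest integer n is 1246.

1246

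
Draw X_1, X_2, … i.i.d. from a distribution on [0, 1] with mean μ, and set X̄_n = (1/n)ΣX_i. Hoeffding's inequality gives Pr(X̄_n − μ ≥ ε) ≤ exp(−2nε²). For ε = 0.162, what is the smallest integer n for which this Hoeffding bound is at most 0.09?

46

Require exp(−2nε²) ≤ 0.09, i.e. 2nε² ≥ ln(1/0.09) = 2.407946.
So n ≥ 2.407946 / (2·0.162²) = 45.876.
The smallest integer n is 46.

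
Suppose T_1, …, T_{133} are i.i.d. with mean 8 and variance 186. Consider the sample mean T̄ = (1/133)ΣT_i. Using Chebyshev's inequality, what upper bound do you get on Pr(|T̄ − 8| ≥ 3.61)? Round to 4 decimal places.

0.1073

Var(T̄) = Var(T_i)/n = 186/133 = 1.3985.
Chebyshev: Pr(|T̄ − 8| ≥ 3.61) ≤ Var(T̄)/(3.61)² = 186/(133·3.61²) = 0.1073.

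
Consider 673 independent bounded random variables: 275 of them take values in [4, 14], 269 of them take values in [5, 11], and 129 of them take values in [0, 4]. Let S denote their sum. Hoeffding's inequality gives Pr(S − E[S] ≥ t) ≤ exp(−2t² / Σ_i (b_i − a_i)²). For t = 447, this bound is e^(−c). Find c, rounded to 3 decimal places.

10.182

Σ(b_i − a_i)² = 275·10² + 269·6² + 129·4² = 39248.
c = 2t² / 39248 = 2·447² / 39248 = 10.1819.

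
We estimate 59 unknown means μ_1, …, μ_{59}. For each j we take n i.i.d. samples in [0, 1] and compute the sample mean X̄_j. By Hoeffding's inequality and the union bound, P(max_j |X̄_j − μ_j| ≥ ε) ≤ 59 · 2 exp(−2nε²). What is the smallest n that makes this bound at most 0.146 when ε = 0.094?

379

Need 2·59·exp(−2nε²) ≤ 0.146, i.e. exp(−2nε²) ≤ 0.146/118.
So 2nε² ≥ ln(118/0.146) = 6.694833.
Hence n ≥ 6.694833/(2·0.094²) = 378.838.
The smallest integer n is 379.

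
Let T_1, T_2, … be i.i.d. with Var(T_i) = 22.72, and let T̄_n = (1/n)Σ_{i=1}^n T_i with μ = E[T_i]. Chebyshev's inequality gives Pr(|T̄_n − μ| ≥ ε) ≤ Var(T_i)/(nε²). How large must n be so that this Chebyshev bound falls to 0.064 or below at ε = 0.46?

Require 22.72/(n·0.46²) ≤ 0.064, i.e. n ≥ 22.72/(0.064·0.46²) = 1677.694.
The smallest integer n is 1678.

1678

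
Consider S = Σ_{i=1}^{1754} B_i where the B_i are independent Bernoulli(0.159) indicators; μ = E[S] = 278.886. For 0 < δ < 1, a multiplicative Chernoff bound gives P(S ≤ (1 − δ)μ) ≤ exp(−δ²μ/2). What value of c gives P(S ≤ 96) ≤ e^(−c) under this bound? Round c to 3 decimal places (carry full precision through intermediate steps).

59.966

Write 96 = (1 − δ)μ, so δ = 1 − 96/278.886 = 0.6557733…
Then the exponent is δ²μ/2 = (μ − 96)²/(2μ) = 59.965880.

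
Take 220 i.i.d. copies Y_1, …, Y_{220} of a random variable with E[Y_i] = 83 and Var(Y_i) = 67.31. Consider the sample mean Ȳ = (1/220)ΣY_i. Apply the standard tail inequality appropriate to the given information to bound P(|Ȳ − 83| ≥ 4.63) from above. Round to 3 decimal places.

0.014

With mean and variance of each term known, Chebyshev's inequality bounds the deviation of the sum (or sample mean).
Var(Ȳ) = Var(Y_i)/n = 67.31/220 = 0.30595.
Chebyshev: P(|Ȳ − 83| ≥ 4.63) ≤ Var(Ȳ)/(4.63)² = 67.31/(220·4.63²) = 0.0143.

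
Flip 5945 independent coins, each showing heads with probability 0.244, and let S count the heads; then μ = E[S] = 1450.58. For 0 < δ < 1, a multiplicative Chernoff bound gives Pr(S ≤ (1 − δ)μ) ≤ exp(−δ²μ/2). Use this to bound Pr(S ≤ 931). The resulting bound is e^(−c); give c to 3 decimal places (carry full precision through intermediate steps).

Write 931 = (1 − δ)μ, so δ = 1 − 931/1450.58 = 0.3581878…
Then the exponent is δ²μ/2 = (μ − 931)²/(2μ) = 93.053598.

93.054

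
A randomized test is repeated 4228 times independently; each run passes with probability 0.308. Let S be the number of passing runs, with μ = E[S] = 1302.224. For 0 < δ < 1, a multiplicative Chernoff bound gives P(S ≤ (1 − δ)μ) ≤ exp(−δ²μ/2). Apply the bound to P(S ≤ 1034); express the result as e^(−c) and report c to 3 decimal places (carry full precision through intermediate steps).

Write 1034 = (1 − δ)μ, so δ = 1 − 1034/1302.224 = 0.2059738…
Then the exponent is δ²μ/2 = (μ − 1034)²/(2μ) = 27.623556.

27.624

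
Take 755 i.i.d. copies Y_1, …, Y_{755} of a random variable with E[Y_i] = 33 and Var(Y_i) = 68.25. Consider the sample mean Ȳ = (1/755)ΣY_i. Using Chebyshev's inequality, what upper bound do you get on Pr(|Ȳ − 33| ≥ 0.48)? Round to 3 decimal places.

0.392

Var(Ȳ) = Var(Y_i)/n = 68.25/755 = 0.090397.
Chebyshev: Pr(|Ȳ − 33| ≥ 0.48) ≤ Var(Ȳ)/(0.48)² = 68.25/(755·0.48²) = 0.3923.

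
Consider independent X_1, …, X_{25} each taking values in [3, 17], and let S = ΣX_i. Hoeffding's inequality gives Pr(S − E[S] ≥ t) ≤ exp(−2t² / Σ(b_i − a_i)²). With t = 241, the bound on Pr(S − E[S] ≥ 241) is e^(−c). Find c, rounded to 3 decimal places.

23.707

Σ(b_i − a_i)² = 25·(14)² = 4900.
c = 2t²/4900 = 2·241²/4900 = 23.7065.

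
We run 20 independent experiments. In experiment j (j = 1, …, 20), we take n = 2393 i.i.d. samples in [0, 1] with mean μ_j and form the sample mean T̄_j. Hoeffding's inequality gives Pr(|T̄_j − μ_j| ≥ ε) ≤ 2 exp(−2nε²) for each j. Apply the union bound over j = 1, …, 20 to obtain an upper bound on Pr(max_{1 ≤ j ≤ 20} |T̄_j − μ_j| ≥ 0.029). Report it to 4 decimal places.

Per-experiment Hoeffding bound: 2·exp(−2·2393·0.029²) = 2·exp(−4.02503) = 0.035726.
Union bound over 20 events: 20·0.035726 = 0.71452.

0.7145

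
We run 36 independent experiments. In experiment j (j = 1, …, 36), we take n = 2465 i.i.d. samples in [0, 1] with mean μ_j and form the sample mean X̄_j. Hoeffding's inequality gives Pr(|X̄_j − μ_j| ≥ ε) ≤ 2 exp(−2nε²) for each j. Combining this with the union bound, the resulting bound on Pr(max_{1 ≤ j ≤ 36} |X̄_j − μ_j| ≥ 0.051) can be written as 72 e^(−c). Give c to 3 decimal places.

Union bound over the 36 events: Pr(max_{1 ≤ j ≤ 36} |X̄_j − μ_j| ≥ 0.051) ≤ 36·2·exp(−2nε²) = 72 exp(−2·2465·0.051²).
So c = 2·2465·0.051² = 12.8229.

12.823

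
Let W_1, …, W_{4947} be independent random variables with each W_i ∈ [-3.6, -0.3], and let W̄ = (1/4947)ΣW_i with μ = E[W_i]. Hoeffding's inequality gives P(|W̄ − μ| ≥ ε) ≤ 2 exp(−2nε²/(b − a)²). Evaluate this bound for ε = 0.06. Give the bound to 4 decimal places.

0.0760

Exponent: 2nε²/(b − a)² = 2·4947·0.06² / 3.3² = 3.27074.
Bound = 2·exp(−3.27074) = 0.07596.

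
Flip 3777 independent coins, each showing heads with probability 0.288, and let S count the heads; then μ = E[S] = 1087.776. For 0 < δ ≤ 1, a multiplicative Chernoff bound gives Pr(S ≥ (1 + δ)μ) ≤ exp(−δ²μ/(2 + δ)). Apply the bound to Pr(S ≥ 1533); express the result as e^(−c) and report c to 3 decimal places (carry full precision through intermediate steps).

Write 1533 = (1 + δ)μ, so δ = 1533/1087.776 − 1 = 0.4092975…
Then the exponent is δ²μ/(2 + δ) = (1533 − μ)² / (μ·(2 + δ)) = 75.635770.

75.636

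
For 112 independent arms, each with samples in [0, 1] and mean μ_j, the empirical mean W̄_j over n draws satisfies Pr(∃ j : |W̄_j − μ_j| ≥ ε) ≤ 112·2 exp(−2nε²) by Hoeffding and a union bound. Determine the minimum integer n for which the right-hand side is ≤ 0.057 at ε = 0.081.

631

Need 2·112·exp(−2nε²) ≤ 0.057, i.e. exp(−2nε²) ≤ 0.057/224.
So 2nε² ≥ ln(224/0.057) = 8.276350.
Hence n ≥ 8.276350/(2·0.081²) = 630.723.
The smallest integer n is 631.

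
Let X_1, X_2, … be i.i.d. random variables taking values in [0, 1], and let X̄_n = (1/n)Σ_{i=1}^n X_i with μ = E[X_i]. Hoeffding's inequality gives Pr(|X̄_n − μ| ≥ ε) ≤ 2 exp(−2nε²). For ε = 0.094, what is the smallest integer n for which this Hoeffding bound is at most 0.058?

201

Require 2·exp(−2nε²) ≤ 0.058, i.e. 2nε² ≥ ln(2/0.058) = 3.540459.
So n ≥ 3.540459 / (2·0.094²) = 200.343.
The smallest integer n is 201.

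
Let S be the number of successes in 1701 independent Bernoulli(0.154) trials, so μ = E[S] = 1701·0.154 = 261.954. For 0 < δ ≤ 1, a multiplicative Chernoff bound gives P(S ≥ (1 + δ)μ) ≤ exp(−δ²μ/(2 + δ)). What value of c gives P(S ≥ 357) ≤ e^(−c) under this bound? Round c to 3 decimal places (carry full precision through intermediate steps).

14.595

Write 357 = (1 + δ)μ, so δ = 357/261.954 − 1 = 0.3628347…
Then the exponent is δ²μ/(2 + δ) = (357 − μ)² / (μ·(2 + δ)) = 14.595175.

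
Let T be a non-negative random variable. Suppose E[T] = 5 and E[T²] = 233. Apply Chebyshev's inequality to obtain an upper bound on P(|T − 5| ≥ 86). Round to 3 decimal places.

0.028

Var(T) = E[T²] − (E[T])² = 233 − 25 = 208.
Chebyshev's inequality: P(|T − μ| ≥ t) ≤ Var(T)/t² = 208/7396 = 0.0281.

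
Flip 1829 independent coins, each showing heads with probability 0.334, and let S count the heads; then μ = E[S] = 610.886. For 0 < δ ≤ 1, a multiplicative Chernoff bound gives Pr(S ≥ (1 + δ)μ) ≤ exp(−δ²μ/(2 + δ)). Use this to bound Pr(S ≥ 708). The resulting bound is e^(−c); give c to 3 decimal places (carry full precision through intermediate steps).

7.151

Write 708 = (1 + δ)μ, so δ = 708/610.886 − 1 = 0.1589724…
Then the exponent is δ²μ/(2 + δ) = (708 − μ)² / (μ·(2 + δ)) = 7.150830.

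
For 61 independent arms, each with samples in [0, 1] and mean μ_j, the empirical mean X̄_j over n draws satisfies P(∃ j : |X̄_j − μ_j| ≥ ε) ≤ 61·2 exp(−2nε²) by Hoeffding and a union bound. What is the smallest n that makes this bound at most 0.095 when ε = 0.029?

Need 2·61·exp(−2nε²) ≤ 0.095, i.e. exp(−2nε²) ≤ 0.095/122.
So 2nε² ≥ ln(122/0.095) = 7.157899.
Hence n ≥ 7.157899/(2·0.029²) = 4255.588.
The smallest integer n is 4256.

4256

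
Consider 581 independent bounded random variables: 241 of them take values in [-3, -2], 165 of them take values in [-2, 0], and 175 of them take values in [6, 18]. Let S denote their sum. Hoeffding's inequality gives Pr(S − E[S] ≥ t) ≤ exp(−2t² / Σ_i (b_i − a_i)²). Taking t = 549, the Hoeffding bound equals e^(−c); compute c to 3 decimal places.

Σ(b_i − a_i)² = 241·1² + 165·2² + 175·12² = 26101.
c = 2t² / 26101 = 2·549² / 26101 = 23.0950.

23.095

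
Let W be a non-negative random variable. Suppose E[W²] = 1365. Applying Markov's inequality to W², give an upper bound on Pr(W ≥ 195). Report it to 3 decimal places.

Since W ≥ 0, the event {W ≥ 195} is the same as {W² ≥ 38025}.
Markov's inequality applied to W² gives Pr(W² ≥ 38025) ≤ E[W²]/38025 = 1365/38025 = 0.0359.

0.036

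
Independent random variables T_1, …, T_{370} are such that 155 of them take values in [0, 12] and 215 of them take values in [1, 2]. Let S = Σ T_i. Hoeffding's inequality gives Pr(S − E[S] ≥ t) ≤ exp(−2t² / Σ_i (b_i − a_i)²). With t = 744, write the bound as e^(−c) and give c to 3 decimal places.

Σ(b_i − a_i)² = 155·12² + 215·1² = 22535.
c = 2t² / 22535 = 2·744² / 22535 = 49.1268.

49.127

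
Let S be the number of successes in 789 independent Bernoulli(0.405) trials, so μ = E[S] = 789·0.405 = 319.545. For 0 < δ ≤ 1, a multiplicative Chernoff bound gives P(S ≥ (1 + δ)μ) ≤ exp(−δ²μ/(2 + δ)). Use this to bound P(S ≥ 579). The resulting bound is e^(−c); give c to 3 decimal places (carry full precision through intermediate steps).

Write 579 = (1 + δ)μ, so δ = 579/319.545 − 1 = 0.8119514…
Then the exponent is δ²μ/(2 + δ) = (579 − μ)² / (μ·(2 + δ)) = 74.917669.

74.918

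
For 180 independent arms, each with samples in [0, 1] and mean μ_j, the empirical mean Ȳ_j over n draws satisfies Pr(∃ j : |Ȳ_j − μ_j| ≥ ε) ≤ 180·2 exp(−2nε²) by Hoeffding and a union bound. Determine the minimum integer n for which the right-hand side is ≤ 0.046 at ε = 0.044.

Need 2·180·exp(−2nε²) ≤ 0.046, i.e. exp(−2nε²) ≤ 0.046/360.
So 2nε² ≥ ln(360/0.046) = 8.965218.
Hence n ≥ 8.965218/(2·0.044²) = 2315.397.
The smallest integer n is 2316.

2316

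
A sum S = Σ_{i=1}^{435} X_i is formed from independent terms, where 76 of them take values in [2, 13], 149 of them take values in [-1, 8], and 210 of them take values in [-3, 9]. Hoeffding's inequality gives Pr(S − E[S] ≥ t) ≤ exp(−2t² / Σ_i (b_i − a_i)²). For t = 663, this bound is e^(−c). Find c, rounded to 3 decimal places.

Σ(b_i − a_i)² = 76·11² + 149·9² + 210·12² = 51505.
c = 2t² / 51505 = 2·663² / 51505 = 17.0690.

17.069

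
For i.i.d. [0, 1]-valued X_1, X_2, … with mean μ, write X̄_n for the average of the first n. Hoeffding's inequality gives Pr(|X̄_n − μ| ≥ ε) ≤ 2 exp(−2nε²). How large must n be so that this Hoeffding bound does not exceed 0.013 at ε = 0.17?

Require 2·exp(−2nε²) ≤ 0.013, i.e. 2nε² ≥ ln(2/0.013) = 5.035953.
So n ≥ 5.035953 / (2·0.17²) = 87.127.
The smallest integer n is 88.

88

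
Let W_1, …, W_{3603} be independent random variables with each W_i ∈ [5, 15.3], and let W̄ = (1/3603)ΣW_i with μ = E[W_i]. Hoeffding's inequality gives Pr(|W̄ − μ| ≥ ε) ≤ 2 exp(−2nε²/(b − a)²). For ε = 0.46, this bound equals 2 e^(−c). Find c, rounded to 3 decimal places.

14.373

c = 2nε²/(b − a)² = 2·3603·0.46² / 10.3² = 14.3726.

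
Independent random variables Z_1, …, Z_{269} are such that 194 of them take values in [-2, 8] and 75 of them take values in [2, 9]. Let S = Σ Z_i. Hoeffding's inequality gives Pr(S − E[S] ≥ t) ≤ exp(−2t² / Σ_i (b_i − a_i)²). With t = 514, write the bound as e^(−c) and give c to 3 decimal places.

22.899

Σ(b_i − a_i)² = 194·10² + 75·7² = 23075.
c = 2t² / 23075 = 2·514² / 23075 = 22.8989.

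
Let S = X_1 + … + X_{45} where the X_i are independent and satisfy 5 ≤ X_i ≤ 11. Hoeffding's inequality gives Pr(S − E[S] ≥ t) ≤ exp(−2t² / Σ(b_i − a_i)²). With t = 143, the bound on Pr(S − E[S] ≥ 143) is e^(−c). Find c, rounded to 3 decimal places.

Σ(b_i − a_i)² = 45·(6)² = 1620.
c = 2t²/1620 = 2·143²/1620 = 25.2457.

25.246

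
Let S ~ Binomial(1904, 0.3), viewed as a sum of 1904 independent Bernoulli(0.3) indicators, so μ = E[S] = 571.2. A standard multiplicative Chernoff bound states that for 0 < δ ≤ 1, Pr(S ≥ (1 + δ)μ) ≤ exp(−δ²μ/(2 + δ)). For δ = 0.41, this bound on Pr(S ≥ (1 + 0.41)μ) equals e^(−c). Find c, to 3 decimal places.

c = δ²μ/(2 + δ) = 0.41²·571.2/(2 + 0.41) = 39.8418.

39.842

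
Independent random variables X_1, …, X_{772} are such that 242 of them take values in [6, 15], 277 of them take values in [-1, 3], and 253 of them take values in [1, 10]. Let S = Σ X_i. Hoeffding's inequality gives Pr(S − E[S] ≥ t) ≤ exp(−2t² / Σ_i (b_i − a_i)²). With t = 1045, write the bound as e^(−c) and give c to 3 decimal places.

Σ(b_i − a_i)² = 242·9² + 277·4² + 253·9² = 44527.
c = 2t² / 44527 = 2·1045² / 44527 = 49.0500.

49.050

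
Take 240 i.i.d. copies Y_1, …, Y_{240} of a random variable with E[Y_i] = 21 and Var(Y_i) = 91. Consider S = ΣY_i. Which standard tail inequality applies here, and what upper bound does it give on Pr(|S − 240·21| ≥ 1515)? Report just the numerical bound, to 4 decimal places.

With mean and variance of each term known, Chebyshev's inequality bounds the deviation of the sum (or sample mean).
Var(S) = n·Var(Y_i) = 240·91 = 21840.
Chebyshev: Pr(|S − 240·21| ≥ 1515) ≤ Var(S)/1515² = 21840/2295225 = 0.0095.

0.0095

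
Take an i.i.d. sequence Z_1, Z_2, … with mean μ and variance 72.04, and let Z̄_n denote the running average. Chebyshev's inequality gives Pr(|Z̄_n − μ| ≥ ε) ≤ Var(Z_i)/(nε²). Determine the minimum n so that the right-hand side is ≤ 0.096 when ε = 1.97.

Require 72.04/(n·1.97²) ≤ 0.096, i.e. n ≥ 72.04/(0.096·1.97²) = 193.362.
The smallest integer n is 194.

194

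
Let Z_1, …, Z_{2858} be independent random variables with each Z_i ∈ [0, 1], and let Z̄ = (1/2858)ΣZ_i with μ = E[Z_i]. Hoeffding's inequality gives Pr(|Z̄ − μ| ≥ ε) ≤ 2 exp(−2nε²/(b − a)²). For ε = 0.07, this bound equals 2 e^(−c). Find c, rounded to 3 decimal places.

c = 2nε²/(b − a)² = 2·2858·0.07² / 1² = 28.0084.

28.008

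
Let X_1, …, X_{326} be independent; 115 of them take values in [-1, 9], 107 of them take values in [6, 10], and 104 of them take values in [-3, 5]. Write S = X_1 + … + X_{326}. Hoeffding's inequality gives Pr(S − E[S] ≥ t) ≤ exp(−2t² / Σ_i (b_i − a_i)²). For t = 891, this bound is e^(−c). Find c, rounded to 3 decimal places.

Σ(b_i − a_i)² = 115·10² + 107·4² + 104·8² = 19868.
c = 2t² / 19868 = 2·891² / 19868 = 79.9155.

79.916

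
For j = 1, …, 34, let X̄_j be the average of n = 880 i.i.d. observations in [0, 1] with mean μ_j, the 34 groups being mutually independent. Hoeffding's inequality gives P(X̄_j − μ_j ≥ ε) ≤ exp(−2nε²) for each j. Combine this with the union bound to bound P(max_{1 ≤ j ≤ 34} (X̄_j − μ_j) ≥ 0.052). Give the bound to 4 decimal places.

Per-experiment Hoeffding bound: exp(−2·880·0.052²) = exp(−4.75904) = 0.0085738.
Union bound over 34 events: 34·0.0085738 = 0.29151.

0.2915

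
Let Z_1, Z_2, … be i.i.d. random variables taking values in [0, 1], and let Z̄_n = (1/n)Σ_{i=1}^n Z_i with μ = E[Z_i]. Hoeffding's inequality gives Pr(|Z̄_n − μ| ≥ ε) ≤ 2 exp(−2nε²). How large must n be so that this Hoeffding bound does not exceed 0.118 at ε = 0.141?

72

Require 2·exp(−2nε²) ≤ 0.118, i.e. 2nε² ≥ ln(2/0.118) = 2.830218.
So n ≥ 2.830218 / (2·0.141²) = 71.179.
The smallest integer n is 72.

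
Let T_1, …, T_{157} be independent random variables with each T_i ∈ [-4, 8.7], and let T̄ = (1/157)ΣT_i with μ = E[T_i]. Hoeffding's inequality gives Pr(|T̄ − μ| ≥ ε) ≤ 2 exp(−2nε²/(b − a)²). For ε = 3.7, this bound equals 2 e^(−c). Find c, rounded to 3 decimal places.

c = 2nε²/(b − a)² = 2·157·3.7² / 12.7² = 26.6517.

26.652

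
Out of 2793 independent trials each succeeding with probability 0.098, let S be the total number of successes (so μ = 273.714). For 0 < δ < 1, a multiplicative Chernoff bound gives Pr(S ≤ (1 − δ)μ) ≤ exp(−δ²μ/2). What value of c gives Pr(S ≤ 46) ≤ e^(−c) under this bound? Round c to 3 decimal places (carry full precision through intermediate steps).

94.722

Write 46 = (1 − δ)μ, so δ = 1 − 46/273.714 = 0.8319414…
Then the exponent is δ²μ/2 = (μ − 46)²/(2μ) = 94.722349.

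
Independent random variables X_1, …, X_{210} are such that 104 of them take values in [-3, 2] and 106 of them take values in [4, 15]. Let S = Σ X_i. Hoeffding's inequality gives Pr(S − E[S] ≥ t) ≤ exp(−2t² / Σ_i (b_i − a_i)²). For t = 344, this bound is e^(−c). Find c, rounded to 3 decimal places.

15.342

Σ(b_i − a_i)² = 104·5² + 106·11² = 15426.
c = 2t² / 15426 = 2·344² / 15426 = 15.3424.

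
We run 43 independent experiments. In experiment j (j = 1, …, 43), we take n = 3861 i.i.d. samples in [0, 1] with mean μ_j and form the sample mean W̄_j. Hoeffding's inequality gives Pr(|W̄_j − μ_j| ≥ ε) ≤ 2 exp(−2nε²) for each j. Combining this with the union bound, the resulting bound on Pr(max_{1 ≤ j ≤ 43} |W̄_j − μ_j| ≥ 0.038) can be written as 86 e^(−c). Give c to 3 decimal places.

Union bound over the 43 events: Pr(max_{1 ≤ j ≤ 43} |W̄_j − μ_j| ≥ 0.038) ≤ 43·2·exp(−2nε²) = 86 exp(−2·3861·0.038²).
So c = 2·3861·0.038² = 11.1506.

11.151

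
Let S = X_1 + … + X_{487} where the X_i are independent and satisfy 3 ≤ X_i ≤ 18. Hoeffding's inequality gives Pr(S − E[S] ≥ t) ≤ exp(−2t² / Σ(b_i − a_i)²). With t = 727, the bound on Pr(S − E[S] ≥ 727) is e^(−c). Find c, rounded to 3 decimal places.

Σ(b_i − a_i)² = 487·(15)² = 109575.
c = 2t²/109575 = 2·727²/109575 = 9.6469.

9.647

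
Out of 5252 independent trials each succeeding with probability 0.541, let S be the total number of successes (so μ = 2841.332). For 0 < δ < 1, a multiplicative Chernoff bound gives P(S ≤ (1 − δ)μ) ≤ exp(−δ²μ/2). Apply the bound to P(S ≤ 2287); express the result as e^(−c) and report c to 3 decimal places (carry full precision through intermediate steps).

54.074

Write 2287 = (1 − δ)μ, so δ = 1 − 2287/2841.332 = 0.1950958…
Then the exponent is δ²μ/2 = (μ − 2287)²/(2μ) = 54.073928.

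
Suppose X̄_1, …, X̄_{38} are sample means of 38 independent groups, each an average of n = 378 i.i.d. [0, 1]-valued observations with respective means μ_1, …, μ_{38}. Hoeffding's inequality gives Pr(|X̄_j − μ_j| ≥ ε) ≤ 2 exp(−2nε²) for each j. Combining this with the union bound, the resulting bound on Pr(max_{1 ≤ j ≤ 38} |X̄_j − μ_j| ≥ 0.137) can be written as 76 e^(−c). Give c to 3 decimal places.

14.189

Union bound over the 38 events: Pr(max_{1 ≤ j ≤ 38} |X̄_j − μ_j| ≥ 0.137) ≤ 38·2·exp(−2nε²) = 76 exp(−2·378·0.137²).
So c = 2·378·0.137² = 14.1894.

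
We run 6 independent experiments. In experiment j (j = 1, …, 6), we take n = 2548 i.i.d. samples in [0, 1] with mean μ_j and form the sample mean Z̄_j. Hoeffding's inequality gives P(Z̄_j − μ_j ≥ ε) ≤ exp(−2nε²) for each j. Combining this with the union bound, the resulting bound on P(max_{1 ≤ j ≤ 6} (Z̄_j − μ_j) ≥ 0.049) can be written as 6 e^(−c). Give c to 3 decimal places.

12.235

Union bound over the 6 events: P(max_{1 ≤ j ≤ 6} (Z̄_j − μ_j) ≥ 0.049) ≤ 6·exp(−2nε²) = 6 exp(−2·2548·0.049²).
So c = 2·2548·0.049² = 12.2355.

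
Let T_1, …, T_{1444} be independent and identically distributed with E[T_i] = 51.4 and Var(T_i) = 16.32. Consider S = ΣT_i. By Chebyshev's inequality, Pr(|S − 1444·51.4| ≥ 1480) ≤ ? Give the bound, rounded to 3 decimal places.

Var(S) = n·Var(T_i) = 1444·16.32 = 23566.08.
Chebyshev: Pr(|S − 1444·51.4| ≥ 1480) ≤ Var(S)/1480² = 23566.08/2190400 = 0.0108.

0.011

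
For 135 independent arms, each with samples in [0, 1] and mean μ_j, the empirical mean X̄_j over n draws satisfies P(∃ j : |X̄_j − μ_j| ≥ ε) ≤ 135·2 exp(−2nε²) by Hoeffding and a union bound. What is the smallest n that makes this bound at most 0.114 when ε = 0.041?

2312

Need 2·135·exp(−2nε²) ≤ 0.114, i.e. exp(−2nε²) ≤ 0.114/270.
So 2nε² ≥ ln(270/0.114) = 7.769979.
Hence n ≥ 7.769979/(2·0.041²) = 2311.118.
The smallest integer n is 2312.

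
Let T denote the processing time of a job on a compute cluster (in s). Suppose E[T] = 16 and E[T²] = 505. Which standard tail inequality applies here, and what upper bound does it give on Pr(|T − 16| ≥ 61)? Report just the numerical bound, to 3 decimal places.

The first two moments determine the variance, so Chebyshev's inequality is the sharpest standard bound available.
Var(T) = E[T²] − (E[T])² = 505 − 256 = 249.
Chebyshev's inequality: Pr(|T − μ| ≥ t) ≤ Var(T)/t² = 249/3721 = 0.0669.

0.067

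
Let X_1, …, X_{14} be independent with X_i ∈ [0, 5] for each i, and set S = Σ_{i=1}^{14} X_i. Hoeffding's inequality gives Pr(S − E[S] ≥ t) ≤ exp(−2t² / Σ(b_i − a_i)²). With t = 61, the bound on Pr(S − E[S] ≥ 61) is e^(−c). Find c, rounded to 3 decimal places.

21.263

Σ(b_i − a_i)² = 14·(5)² = 350.
c = 2t²/350 = 2·61²/350 = 21.2629.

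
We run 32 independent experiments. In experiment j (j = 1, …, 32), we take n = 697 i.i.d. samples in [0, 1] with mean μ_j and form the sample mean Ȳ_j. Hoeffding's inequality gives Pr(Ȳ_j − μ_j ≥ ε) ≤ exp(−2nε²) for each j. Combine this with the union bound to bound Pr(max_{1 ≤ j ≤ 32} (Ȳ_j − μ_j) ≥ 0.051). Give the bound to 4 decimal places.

0.8521

Per-experiment Hoeffding bound: exp(−2·697·0.051²) = exp(−3.62579) = 0.026628.
Union bound over 32 events: 32·0.026628 = 0.85209.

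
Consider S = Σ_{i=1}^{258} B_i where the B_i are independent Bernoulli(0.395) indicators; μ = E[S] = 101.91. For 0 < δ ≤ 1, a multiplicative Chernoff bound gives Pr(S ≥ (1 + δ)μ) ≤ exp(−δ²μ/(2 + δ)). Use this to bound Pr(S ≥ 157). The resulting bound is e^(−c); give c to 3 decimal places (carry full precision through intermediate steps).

Write 157 = (1 + δ)μ, so δ = 157/101.91 − 1 = 0.540575…
Then the exponent is δ²μ/(2 + δ) = (157 − μ)² / (μ·(2 + δ)) = 11.721865.

11.722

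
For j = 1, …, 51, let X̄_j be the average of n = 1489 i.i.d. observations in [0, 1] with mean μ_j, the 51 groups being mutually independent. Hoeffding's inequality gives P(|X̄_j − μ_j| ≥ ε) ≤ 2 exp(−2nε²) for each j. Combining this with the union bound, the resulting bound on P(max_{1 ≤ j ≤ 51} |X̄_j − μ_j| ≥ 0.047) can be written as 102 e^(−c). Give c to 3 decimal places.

Union bound over the 51 events: P(max_{1 ≤ j ≤ 51} |X̄_j − μ_j| ≥ 0.047) ≤ 51·2·exp(−2nε²) = 102 exp(−2·1489·0.047²).
So c = 2·1489·0.047² = 6.5784.

6.578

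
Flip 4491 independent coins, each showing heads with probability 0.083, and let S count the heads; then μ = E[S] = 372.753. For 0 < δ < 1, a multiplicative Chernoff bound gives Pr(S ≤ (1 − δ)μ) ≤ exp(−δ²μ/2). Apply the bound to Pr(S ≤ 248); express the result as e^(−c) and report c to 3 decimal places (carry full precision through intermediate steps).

20.876

Write 248 = (1 − δ)μ, so δ = 1 − 248/372.753 = 0.3346801…
Then the exponent is δ²μ/2 = (μ − 248)²/(2μ) = 20.876171.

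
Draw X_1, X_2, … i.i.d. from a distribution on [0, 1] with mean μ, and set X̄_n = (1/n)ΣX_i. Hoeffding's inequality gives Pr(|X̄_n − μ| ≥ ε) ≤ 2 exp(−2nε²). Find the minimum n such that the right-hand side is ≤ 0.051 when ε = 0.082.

Require 2·exp(−2nε²) ≤ 0.051, i.e. 2nε² ≥ ln(2/0.051) = 3.669077.
So n ≥ 3.669077 / (2·0.082²) = 272.834.
The smallest integer n is 273.

273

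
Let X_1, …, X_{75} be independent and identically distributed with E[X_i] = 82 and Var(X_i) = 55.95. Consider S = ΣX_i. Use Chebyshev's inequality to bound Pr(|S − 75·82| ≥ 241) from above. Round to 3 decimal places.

0.072

Var(S) = n·Var(X_i) = 75·55.95 = 4196.25.
Chebyshev: Pr(|S − 75·82| ≥ 241) ≤ Var(S)/241² = 4196.25/58081 = 0.0722.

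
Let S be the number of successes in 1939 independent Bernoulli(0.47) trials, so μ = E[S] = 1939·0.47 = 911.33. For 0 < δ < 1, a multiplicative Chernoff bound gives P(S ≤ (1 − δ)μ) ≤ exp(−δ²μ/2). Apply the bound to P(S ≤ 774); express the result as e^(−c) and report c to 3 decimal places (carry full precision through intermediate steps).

Write 774 = (1 − δ)μ, so δ = 1 − 774/911.33 = 0.1506918…
Then the exponent is δ²μ/2 = (μ − 774)²/(2μ) = 10.347256.

10.347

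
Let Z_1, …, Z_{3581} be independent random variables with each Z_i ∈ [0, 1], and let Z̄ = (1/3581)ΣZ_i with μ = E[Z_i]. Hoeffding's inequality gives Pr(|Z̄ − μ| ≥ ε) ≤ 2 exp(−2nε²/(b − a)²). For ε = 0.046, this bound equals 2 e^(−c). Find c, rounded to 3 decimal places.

15.155

c = 2nε²/(b − a)² = 2·3581·0.046² / 1² = 15.1548.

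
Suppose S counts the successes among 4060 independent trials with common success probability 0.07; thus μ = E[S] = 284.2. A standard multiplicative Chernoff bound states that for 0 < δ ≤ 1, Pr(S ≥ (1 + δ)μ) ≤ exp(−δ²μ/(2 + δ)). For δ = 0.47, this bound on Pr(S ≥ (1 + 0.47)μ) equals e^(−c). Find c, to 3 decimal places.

25.417

c = δ²μ/(2 + δ) = 0.47²·284.2/(2 + 0.47) = 25.4169.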